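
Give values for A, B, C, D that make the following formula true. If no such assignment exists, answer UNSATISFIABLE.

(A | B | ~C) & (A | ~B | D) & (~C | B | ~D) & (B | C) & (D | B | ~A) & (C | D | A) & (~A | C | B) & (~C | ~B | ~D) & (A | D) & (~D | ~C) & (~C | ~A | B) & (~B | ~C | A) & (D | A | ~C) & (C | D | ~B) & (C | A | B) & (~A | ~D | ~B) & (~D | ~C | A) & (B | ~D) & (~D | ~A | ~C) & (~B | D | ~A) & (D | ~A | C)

Try B = 1.
Try A = 0.
(D) alone gives D = 1.
(~C) alone gives C = 0.
All clauses are satisfied.

A=0, B=1, C=0, D=1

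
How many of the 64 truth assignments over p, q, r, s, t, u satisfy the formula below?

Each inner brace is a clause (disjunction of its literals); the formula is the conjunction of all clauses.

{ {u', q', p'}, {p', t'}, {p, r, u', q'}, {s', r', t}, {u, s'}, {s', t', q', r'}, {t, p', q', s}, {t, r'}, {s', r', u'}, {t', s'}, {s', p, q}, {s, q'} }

There are 2^6 = 64 truth assignments over (p, q, r, s, t, u).
Split on q. With q = 1, the clauses containing q are satisfied and q' drops from the rest; 0 of the 2^5 = 32 assignments to the other variables satisfy what remains.
With q = 0, by the same count on the reduced clause set, 9 assignments work.
(One model: p=F, q=F, r=F, s=F, t=F, u=F.)
Total: 0 + 9 = 9.

9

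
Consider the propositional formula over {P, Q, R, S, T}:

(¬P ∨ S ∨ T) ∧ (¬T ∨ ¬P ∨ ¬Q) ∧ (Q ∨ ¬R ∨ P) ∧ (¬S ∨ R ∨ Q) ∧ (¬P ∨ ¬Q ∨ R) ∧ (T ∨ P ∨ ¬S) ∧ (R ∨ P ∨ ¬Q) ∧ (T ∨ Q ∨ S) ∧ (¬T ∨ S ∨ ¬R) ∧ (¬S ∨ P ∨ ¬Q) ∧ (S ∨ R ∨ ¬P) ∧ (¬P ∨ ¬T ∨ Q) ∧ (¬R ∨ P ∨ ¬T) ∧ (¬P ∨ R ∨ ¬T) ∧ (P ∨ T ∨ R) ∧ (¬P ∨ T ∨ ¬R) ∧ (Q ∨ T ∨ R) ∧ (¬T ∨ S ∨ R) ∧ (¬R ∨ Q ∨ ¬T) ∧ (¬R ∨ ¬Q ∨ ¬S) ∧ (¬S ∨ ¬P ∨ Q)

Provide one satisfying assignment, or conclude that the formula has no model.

P ↦ False,  Q ↦ True,  R ↦ True,  S ↦ False,  T ↦ False

Try P = False.
Try Q = True.
Unit clause (R) forces R = True.
Unit clause (¬S) forces S = False.
Unit clause (¬T) forces T = False.
This assignment satisfies each clause.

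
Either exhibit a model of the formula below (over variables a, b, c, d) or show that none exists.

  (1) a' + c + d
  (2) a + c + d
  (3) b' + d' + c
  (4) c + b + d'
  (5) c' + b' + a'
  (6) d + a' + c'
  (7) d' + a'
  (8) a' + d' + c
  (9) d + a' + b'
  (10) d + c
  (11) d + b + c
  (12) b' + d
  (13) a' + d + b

a: 0,  b: 0,  c: 1,  d: 1

Case d = 1:
Unit clause (a') forces a = 0.
Case b = 0:
Unit clause (c) forces c = 1.
This assignment satisfies each clause.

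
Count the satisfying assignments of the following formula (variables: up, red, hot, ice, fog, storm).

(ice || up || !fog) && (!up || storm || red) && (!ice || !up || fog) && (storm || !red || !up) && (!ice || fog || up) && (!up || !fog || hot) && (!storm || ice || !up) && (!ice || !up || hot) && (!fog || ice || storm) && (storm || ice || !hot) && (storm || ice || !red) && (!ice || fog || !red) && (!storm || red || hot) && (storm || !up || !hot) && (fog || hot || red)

There are 2^6 = 64 truth assignments over (up, red, hot, ice, fog, storm).
Split on ice. With ice = true, the clauses containing ice are satisfied and !ice drops from the rest; 9 of the 2^5 = 32 assignments to the other variables satisfy what remains.
With ice = false, by the same count on the reduced clause set, 3 assignments work.
(One model: up=F, red=F, hot=F, ice=T, fog=T, storm=F.)
Total: 9 + 3 = 12.

12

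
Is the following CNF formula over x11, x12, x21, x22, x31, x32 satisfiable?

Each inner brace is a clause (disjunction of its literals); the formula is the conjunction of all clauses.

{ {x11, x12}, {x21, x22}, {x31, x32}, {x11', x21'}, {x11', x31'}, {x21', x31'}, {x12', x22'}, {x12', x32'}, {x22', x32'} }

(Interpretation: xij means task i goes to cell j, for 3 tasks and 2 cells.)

Case x11 = 1:
The clause (x21') is unit, so x21 = 0.
The clause (x22) is unit, so x22 = 1.
The clause (x31') is unit, so x31 = 0.
The clause (x32) is unit, so x32 = 1.
But (x32') is also a unit clause — contradiction.
So x11 must be the other value — set x11 = 0.
The clause (x12) is unit, so x12 = 1.
The clause (x22') is unit, so x22 = 0.
The clause (x21) is unit, so x21 = 1.
The clause (x31') is unit, so x31 = 0.
The clause (x32) is unit, so x32 = 1.
But (x32') is also a unit clause — contradiction.
Neither x11 = 1 nor x11 = 0 works.
No assignment satisfies every clause.

No, unsatisfiable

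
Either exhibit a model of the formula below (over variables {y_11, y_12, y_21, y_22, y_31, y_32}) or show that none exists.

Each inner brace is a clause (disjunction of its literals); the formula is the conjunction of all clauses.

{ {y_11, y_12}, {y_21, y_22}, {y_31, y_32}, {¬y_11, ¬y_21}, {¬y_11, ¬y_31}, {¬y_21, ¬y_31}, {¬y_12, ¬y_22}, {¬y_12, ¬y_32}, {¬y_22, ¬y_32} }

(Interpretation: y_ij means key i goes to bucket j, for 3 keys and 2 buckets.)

UNSATISFIABLE

Branch on y_11: set y_11 = True.
Unit clause (¬y_21) forces y_21 = False.
Unit clause (y_22) forces y_22 = True.
Unit clause (¬y_31) forces y_31 = False.
Unit clause (y_32) forces y_32 = True.
Now (¬y_32) is unsatisfied and unit — conflict.
So y_11 must be the other value — set y_11 = False.
Unit clause (y_12) forces y_12 = True.
Unit clause (¬y_22) forces y_22 = False.
Unit clause (y_21) forces y_21 = True.
Unit clause (¬y_31) forces y_31 = False.
Unit clause (y_32) forces y_32 = True.
Now (¬y_32) is unsatisfied and unit — conflict.
Either choice for y_11 ends in contradiction.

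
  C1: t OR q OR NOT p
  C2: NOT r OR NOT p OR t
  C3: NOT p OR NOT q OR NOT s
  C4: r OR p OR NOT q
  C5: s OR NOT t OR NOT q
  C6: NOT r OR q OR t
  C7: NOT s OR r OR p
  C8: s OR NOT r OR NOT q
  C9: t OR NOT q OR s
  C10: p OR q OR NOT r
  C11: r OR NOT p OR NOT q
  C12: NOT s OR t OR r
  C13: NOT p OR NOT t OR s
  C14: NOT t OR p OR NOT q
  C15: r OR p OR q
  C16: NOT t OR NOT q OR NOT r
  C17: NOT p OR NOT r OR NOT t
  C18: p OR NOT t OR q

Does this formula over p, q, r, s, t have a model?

Yes

Branch on t: set t = false.
Branch on q: set q = true.
Unit clause (s) forces s = true.
Unit clause (NOT p) forces p = false.
Unit clause (r) forces r = true.
All clauses are satisfied.
A satisfying assignment: p: false, q: true, r: true, s: true, t: false.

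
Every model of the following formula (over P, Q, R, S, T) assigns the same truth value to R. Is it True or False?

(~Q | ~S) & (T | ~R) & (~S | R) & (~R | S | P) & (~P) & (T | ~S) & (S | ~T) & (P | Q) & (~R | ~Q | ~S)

Suppose R = 1.
(T) alone gives T = 1.
(~P) alone gives P = 0.
(S) alone gives S = 1.
(~Q) alone gives Q = 0.
Now (Q) is unsatisfied and unit — conflict.
So every satisfying assignment has R = False.

False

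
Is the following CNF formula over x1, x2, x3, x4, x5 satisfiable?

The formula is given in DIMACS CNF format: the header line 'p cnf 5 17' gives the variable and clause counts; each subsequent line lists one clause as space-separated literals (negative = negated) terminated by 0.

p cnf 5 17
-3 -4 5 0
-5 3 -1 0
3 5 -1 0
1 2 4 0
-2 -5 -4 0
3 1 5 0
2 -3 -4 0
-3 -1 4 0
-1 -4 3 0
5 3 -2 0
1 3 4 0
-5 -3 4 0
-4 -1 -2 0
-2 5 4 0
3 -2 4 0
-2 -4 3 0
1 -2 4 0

Case x3 = False:
Case x5 = True:
From the singleton clause (¬x1), x1 = False.
From the singleton clause (x4), x4 = True.
From the singleton clause (¬x2), x2 = False.
All clauses are satisfied.
A satisfying assignment: x1: False, x2: False, x3: False, x4: True, x5: True.

Yes, satisfiable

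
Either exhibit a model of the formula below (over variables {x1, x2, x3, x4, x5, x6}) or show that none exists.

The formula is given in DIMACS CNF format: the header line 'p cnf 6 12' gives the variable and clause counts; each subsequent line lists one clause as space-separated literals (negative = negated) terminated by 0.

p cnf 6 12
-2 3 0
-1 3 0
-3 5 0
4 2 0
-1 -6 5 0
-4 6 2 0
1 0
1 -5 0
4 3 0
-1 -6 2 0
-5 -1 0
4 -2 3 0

Unit clause (x1) forces x1 = True.
Unit clause (x3) forces x3 = True.
Unit clause (x5) forces x5 = True.
That conflicts with the unit clause (¬x5).

UNSATISFIABLE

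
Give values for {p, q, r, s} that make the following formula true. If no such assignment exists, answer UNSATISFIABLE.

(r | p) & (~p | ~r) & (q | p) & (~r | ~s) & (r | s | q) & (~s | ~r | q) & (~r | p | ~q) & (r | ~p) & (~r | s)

Case r = 1:
From the singleton clause (~p), p = 0.
From the singleton clause (q), q = 1.
That conflicts with the unit clause (~q).
Undo r and try r = 0.
From the singleton clause (p), p = 1.
That conflicts with the unit clause (~p).
Neither r = 1 nor r = 0 works.

UNSATISFIABLE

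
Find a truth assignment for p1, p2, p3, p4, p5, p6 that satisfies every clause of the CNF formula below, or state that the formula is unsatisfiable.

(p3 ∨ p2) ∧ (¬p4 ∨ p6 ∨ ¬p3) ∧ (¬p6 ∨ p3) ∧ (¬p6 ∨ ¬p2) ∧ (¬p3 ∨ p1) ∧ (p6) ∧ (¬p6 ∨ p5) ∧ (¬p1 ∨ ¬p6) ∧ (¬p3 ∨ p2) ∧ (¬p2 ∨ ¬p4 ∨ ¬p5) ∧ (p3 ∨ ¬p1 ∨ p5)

UNSATISFIABLE

(p6) alone gives p6 = True.
(p3) alone gives p3 = True.
(¬p2) alone gives p2 = False.
But (p2) is also a unit clause — contradiction.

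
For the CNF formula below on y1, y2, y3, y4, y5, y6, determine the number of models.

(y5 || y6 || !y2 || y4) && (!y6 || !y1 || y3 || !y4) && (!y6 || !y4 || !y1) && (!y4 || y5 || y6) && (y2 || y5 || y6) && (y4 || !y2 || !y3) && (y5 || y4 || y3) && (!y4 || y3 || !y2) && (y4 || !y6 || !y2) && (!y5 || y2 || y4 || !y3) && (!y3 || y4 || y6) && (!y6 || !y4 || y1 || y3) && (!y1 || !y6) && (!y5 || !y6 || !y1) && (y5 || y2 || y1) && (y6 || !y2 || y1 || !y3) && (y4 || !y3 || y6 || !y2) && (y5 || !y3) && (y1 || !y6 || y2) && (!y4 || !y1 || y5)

There are 2^6 = 64 truth assignments over (y1, y2, y3, y4, y5, y6).
Split on y2. With y2 = true, the clauses containing y2 are satisfied and !y2 drops from the rest; 4 of the 2^5 = 32 assignments to the other variables satisfy what remains.
With y2 = false, by the same count on the reduced clause set, 6 assignments work.
(One model: y1=F, y2=F, y3=F, y4=F, y5=T, y6=F.)
Total: 4 + 6 = 10.

10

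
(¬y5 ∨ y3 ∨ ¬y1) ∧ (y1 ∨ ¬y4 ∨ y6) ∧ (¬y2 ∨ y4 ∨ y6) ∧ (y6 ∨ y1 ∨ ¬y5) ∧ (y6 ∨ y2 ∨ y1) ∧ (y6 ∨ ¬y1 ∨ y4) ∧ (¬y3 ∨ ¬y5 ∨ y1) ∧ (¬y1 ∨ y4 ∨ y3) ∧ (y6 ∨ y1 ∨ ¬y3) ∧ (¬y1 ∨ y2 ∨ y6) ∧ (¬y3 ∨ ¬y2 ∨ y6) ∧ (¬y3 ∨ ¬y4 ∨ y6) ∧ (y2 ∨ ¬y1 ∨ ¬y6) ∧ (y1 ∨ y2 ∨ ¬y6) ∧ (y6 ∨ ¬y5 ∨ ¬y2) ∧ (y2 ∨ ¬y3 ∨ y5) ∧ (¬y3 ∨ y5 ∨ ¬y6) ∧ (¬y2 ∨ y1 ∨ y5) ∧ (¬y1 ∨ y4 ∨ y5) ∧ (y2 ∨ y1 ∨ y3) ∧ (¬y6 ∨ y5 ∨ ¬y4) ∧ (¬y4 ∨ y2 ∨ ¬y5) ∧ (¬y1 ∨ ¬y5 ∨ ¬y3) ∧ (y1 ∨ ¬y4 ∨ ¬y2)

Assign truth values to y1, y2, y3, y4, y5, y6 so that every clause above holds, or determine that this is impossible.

y1=False,  y2=True,  y3=False,  y4=False,  y5=True,  y6=True

Try y5 = True.
Try y3 = False.
From the singleton clause (¬y1), y1 = False.
From the singleton clause (y6), y6 = True.
From the singleton clause (y2), y2 = True.
From the singleton clause (¬y4), y4 = False.
This assignment satisfies each clause.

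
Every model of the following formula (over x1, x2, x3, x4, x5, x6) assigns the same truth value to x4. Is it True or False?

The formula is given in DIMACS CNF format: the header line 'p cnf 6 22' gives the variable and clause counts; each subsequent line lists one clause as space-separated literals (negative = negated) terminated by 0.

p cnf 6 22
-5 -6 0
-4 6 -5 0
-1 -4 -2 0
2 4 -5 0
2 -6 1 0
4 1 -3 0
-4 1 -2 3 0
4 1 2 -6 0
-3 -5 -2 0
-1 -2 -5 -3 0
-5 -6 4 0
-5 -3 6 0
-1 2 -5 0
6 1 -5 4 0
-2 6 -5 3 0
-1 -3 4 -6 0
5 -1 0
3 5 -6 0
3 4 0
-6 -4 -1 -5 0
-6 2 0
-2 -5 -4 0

Suppose x4 = False.
(x3) alone gives x3 = True.
(x1) alone gives x1 = True.
(¬x6) alone gives x6 = False.
(¬x5) alone gives x5 = False.
Now (x5) is unsatisfied and unit — conflict.
So every satisfying assignment has x4 = True.

True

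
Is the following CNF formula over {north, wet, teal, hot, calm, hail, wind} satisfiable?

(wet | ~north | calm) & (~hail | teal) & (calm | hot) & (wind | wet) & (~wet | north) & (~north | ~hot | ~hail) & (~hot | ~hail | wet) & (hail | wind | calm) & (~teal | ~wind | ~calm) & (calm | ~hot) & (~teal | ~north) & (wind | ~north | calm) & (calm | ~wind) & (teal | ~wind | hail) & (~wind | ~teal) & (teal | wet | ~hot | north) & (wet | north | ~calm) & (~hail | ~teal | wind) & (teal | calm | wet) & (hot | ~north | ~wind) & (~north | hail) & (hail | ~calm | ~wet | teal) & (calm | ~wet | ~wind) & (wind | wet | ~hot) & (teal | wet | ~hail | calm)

No, unsatisfiable

Suppose hail = 0.
From the singleton clause (~north), north = 0.
From the singleton clause (~wet), wet = 0.
From the singleton clause (wind), wind = 1.
From the singleton clause (calm), calm = 1.
But (~calm) is also a unit clause — contradiction.
So hail must be the other value — set hail = 1.
From the singleton clause (teal), teal = 1.
From the singleton clause (~north), north = 0.
From the singleton clause (~wet), wet = 0.
From the singleton clause (wind), wind = 1.
But (~wind) is also a unit clause — contradiction.
Neither hail = 1 nor hail = 0 works.
No assignment satisfies every clause.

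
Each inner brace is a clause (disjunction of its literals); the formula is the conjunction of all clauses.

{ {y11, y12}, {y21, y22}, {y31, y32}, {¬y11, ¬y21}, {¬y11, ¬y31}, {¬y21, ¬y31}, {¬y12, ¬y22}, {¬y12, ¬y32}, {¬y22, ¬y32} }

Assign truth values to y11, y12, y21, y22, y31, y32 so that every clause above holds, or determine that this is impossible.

Try y11 = True.
(¬y21) alone gives y21 = False.
(y22) alone gives y22 = True.
(¬y31) alone gives y31 = False.
(y32) alone gives y32 = True.
But (¬y32) is also a unit clause — contradiction.
Backtrack on y11: now try y11 = False.
(y12) alone gives y12 = True.
(¬y22) alone gives y22 = False.
(y21) alone gives y21 = True.
(¬y31) alone gives y31 = False.
(y32) alone gives y32 = True.
But (¬y32) is also a unit clause — contradiction.
Either choice for y11 ends in contradiction.

UNSATISFIABLE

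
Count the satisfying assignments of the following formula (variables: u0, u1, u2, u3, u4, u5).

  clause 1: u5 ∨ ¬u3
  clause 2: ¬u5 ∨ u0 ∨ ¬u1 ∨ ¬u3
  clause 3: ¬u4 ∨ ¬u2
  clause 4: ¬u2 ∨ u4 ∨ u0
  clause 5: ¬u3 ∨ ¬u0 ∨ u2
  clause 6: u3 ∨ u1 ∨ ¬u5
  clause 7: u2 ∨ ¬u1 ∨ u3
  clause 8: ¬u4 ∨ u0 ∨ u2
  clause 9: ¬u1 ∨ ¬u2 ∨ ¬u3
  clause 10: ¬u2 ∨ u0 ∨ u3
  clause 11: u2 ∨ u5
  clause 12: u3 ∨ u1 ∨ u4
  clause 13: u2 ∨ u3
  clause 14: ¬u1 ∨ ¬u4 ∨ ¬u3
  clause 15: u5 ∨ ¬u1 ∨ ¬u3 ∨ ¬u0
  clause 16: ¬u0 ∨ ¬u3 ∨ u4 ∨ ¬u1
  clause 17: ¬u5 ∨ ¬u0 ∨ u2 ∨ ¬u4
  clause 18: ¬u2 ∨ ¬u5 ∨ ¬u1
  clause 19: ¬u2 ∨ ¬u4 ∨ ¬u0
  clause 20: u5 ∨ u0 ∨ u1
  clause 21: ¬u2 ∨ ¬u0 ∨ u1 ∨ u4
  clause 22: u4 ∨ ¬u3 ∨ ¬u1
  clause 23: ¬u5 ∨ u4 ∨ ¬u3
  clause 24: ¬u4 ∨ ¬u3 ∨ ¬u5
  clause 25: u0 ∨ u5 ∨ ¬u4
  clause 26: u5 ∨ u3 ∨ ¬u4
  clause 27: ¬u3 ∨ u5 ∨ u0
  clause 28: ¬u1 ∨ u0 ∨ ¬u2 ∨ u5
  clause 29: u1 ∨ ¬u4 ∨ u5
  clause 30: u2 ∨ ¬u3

1

There are 2^6 = 64 truth assignments over (u0, u1, u2, u3, u4, u5).
Split on u2. With u2 = True, the clauses containing u2 are satisfied and ¬u2 drops from the rest; 1 of the 2^5 = 32 assignments to the other variables satisfy what remains.
With u2 = False, by the same count on the reduced clause set, 0 assignments work.
(One model: u0=T, u1=T, u2=T, u3=F, u4=F, u5=F.)
Total: 1 + 0 = 1.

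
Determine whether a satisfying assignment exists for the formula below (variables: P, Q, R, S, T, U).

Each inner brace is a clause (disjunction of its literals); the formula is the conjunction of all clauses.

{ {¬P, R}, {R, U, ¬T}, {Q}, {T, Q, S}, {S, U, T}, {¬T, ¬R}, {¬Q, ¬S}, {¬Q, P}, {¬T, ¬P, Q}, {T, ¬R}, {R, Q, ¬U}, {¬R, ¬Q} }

No, unsatisfiable

The clause (Q) is unit, so Q = True.
The clause (¬S) is unit, so S = False.
The clause (P) is unit, so P = True.
The clause (R) is unit, so R = True.
But (¬R) is also a unit clause — contradiction.
No assignment satisfies every clause.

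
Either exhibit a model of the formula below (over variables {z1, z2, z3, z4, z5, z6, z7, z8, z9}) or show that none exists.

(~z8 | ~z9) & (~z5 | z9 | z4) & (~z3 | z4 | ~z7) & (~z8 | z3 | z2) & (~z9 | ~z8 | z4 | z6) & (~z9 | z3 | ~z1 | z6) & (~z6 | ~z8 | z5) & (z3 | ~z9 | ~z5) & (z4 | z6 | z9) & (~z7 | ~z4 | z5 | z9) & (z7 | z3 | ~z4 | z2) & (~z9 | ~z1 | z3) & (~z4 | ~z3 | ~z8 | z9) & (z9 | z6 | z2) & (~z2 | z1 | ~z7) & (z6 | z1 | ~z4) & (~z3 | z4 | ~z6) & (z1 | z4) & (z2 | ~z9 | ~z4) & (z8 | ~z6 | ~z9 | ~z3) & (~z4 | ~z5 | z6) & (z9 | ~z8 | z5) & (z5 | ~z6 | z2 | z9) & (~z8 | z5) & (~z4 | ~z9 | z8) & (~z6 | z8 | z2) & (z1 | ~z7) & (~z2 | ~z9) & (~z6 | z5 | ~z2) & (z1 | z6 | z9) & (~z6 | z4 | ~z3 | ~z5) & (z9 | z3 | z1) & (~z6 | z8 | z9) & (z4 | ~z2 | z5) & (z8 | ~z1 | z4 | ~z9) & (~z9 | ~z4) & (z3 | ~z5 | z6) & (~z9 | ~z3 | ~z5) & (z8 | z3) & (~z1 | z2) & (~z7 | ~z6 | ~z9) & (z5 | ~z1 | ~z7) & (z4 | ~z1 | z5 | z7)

z1 ↦ 1,  z2 ↦ 1,  z3 ↦ 0,  z4 ↦ 1,  z5 ↦ 1,  z6 ↦ 1,  z7 ↦ 0,  z8 ↦ 1,  z9 ↦ 0

Suppose z8 = 1.
(~z9) alone gives z9 = 0.
(z5) alone gives z5 = 1.
(z4) alone gives z4 = 1.
(~z3) alone gives z3 = 0.
(z2) alone gives z2 = 1.
(z6) alone gives z6 = 1.
(z1) alone gives z1 = 1.
Every clause is now satisfied; z7 is unconstrained.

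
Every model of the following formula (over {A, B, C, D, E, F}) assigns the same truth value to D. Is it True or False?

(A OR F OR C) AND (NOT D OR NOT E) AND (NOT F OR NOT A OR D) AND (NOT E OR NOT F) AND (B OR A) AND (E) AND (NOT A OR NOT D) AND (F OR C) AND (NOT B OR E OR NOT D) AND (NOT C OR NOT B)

Suppose D = true.
(NOT E) alone gives E = false.
Now (E) is unsatisfied and unit — conflict.
So every satisfying assignment has D = False.

False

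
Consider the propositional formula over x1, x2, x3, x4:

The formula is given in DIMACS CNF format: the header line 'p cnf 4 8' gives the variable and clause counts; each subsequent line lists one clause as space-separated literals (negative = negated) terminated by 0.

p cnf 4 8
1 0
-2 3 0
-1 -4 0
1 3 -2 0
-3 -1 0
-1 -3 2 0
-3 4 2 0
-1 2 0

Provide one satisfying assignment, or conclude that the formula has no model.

From the singleton clause (x1), x1 = True.
From the singleton clause (¬x4), x4 = False.
From the singleton clause (¬x3), x3 = False.
From the singleton clause (¬x2), x2 = False.
That conflicts with the unit clause (x2).

UNSATISFIABLE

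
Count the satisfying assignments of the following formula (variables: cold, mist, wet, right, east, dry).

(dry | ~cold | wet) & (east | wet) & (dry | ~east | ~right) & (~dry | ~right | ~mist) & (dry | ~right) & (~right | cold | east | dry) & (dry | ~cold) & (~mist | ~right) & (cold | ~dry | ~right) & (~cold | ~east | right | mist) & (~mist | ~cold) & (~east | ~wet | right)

There are 2^6 = 64 truth assignments over (cold, mist, wet, right, east, dry).
Split on mist. With mist = 1, the clauses containing mist are satisfied and ~mist drops from the rest; 4 of the 2^5 = 32 assignments to the other variables satisfy what remains.
With mist = 0, by the same count on the reduced clause set, 8 assignments work.
Total: 4 + 8 = 12.

12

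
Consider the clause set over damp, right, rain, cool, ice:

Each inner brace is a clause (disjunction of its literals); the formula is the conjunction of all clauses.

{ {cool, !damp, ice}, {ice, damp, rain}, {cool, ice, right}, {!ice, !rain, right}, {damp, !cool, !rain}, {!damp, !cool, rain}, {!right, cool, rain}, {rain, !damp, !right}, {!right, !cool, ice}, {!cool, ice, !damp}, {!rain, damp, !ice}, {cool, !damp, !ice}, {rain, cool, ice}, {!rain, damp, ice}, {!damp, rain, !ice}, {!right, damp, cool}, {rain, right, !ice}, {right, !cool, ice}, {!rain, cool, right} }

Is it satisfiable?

Branch on cool: set cool = true.
Branch on damp: set damp = false.
The clause (!rain) is unit, so rain = false.
The clause (ice) is unit, so ice = true.
The clause (right) is unit, so right = true.
This assignment satisfies each clause.
A satisfying assignment: damp: false, right: true, rain: false, cool: true, ice: true.

Yes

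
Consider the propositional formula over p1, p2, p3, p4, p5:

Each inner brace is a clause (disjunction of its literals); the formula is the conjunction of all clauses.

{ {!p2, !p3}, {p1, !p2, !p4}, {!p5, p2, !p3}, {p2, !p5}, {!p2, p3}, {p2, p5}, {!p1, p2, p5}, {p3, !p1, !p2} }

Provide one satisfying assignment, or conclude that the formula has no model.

Suppose p2 = false.
(!p5) alone gives p5 = false.
Now (p5) is unsatisfied and unit — conflict.
Undo p2 and try p2 = true.
(!p3) alone gives p3 = false.
Now (p3) is unsatisfied and unit — conflict.
Neither p2 = true nor p2 = false works.

UNSATISFIABLE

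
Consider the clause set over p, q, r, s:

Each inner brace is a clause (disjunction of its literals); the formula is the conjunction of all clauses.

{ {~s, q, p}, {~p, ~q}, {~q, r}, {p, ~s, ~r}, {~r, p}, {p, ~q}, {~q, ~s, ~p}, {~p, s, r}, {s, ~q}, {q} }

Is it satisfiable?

(q) alone gives q = 1.
(~p) alone gives p = 0.
But (p) is also a unit clause — contradiction.
No assignment satisfies every clause.

No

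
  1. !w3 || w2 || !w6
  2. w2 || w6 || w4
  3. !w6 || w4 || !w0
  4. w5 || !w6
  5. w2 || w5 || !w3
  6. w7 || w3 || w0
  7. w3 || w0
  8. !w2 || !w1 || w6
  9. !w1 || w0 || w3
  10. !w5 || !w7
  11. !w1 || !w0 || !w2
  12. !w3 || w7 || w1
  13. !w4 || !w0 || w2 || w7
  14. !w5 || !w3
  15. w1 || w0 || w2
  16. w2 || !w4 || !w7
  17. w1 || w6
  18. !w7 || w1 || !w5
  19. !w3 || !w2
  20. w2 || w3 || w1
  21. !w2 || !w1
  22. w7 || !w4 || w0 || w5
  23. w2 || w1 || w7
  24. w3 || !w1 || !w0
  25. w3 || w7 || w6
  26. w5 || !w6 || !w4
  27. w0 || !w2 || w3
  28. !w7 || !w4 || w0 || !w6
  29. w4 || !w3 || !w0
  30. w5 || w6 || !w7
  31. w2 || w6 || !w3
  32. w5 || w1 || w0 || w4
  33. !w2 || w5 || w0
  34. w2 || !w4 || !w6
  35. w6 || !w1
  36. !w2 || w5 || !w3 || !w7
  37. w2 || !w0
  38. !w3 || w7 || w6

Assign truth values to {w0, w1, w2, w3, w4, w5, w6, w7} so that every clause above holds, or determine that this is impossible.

Branch on w5: set w5 = true.
From the singleton clause (!w7), w7 = false.
From the singleton clause (!w3), w3 = false.
From the singleton clause (w0), w0 = true.
From the singleton clause (!w1), w1 = false.
From the singleton clause (w6), w6 = true.
From the singleton clause (w4), w4 = true.
From the singleton clause (w2), w2 = true.
Every clause now holds.

w0 ↦ true, w1 ↦ false, w2 ↦ true, w3 ↦ false, w4 ↦ true, w5 ↦ true, w6 ↦ true, w7 ↦ false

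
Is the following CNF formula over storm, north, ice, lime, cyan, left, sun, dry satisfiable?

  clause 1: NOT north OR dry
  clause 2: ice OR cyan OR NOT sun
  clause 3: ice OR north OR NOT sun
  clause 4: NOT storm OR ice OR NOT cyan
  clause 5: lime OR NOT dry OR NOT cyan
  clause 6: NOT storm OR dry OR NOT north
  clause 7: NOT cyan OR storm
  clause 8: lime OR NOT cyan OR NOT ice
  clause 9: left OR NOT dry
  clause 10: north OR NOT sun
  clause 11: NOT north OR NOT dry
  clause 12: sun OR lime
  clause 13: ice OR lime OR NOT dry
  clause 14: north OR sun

Suppose north = false.
The clause (NOT sun) is unit, so sun = false.
Now (sun) is unsatisfied and unit — conflict.
Undo north and try north = true.
The clause (dry) is unit, so dry = true.
Now (NOT dry) is unsatisfied and unit — conflict.
Both values of north lead to a conflict.
No assignment satisfies every clause.

No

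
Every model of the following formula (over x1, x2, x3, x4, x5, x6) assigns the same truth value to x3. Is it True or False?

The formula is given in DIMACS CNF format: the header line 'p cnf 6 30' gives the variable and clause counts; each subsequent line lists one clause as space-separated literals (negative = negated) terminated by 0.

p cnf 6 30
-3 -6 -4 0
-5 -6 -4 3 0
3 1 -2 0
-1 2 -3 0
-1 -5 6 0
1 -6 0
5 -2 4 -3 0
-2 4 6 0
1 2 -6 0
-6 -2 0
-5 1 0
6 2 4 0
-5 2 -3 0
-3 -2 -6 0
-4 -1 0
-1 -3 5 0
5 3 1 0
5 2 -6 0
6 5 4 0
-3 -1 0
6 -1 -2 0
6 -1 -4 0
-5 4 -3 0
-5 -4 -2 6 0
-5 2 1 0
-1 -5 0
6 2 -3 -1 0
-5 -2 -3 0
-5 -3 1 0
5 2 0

Suppose x3 = False.
Case x1 = True:
(¬x4) alone gives x4 = False.
(¬x5) alone gives x5 = False.
(x6) alone gives x6 = True.
(¬x2) alone gives x2 = False.
But (x2) is also a unit clause — contradiction.
That branch fails; take x1 = False instead.
(¬x2) alone gives x2 = False.
(¬x6) alone gives x6 = False.
(¬x5) alone gives x5 = False.
But (x5) is also a unit clause — contradiction.
Neither x1 = True nor x1 = False works.
So every satisfying assignment has x3 = True.

True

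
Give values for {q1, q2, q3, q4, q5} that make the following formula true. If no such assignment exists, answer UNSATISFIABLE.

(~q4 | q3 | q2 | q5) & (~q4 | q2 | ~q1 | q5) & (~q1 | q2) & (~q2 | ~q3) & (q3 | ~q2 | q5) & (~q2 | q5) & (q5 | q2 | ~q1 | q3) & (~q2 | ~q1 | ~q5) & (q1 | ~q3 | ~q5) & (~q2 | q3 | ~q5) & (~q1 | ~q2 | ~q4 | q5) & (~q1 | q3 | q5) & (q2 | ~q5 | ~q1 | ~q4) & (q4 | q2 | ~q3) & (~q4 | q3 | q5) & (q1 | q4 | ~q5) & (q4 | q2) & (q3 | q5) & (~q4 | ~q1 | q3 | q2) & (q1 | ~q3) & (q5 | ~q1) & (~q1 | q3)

Suppose q1 = 0.
(~q3) alone gives q3 = 0.
(q5) alone gives q5 = 1.
(~q2) alone gives q2 = 0.
(q4) alone gives q4 = 1.
All clauses are satisfied.

q1 ↦ 0, q2 ↦ 0, q3 ↦ 0, q4 ↦ 1, q5 ↦ 1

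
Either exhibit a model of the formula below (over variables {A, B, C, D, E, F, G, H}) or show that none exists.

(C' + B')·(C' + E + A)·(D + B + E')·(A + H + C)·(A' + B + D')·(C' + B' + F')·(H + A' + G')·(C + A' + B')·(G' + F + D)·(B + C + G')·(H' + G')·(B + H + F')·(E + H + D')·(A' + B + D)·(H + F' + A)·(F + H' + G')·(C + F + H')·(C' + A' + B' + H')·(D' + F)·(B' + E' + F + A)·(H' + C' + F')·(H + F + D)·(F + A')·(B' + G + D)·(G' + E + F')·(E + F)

A ↦ 0,  B ↦ 0,  C ↦ 0,  D ↦ 1,  E ↦ 0,  F ↦ 1,  G ↦ 0,  H ↦ 1

Suppose C = 0.
Suppose A = 0.
Unit clause (H) forces H = 1.
Unit clause (G') forces G = 0.
Unit clause (F) forces F = 1.
Suppose B = 0.
Suppose D = 1.
All clauses hold; E can take either value.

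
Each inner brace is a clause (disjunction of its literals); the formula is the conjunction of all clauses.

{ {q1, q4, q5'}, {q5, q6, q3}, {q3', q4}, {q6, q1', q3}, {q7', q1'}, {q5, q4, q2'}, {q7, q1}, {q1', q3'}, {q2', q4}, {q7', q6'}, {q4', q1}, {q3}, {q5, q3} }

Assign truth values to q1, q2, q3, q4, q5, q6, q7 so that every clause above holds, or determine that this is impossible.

(q3) alone gives q3 = 1.
(q4) alone gives q4 = 1.
(q1') alone gives q1 = 0.
But (q1) is also a unit clause — contradiction.

UNSATISFIABLE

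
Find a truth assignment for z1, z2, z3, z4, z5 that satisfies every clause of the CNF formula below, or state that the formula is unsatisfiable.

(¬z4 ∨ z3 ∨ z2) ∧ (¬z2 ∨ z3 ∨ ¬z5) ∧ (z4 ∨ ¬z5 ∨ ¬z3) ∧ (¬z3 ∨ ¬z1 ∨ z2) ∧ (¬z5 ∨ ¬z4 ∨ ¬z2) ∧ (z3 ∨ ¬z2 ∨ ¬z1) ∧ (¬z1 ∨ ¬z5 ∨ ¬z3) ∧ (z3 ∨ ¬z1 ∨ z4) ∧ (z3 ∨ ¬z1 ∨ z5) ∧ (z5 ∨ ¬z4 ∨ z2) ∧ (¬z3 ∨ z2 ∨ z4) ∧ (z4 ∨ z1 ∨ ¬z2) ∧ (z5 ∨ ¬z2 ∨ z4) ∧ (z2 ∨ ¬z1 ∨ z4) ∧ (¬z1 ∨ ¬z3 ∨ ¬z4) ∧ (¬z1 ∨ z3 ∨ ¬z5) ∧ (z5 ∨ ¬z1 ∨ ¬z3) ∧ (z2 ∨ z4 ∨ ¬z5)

z1 ↦ False; z2 ↦ False; z3 ↦ False; z4 ↦ False; z5 ↦ False

Case z4 = False:
Case z5 = False:
From the singleton clause (¬z2), z2 = False.
From the singleton clause (¬z3), z3 = False.
From the singleton clause (¬z1), z1 = False.
Every clause now holds.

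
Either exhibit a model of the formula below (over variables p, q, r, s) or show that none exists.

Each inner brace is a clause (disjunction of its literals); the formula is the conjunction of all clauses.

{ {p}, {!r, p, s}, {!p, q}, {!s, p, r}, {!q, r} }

p ↦ true,  q ↦ true,  r ↦ true,  s ↦ true

From the singleton clause (p), p = true.
From the singleton clause (q), q = true.
From the singleton clause (r), r = true.
Every clause is now satisfied; s is unconstrained.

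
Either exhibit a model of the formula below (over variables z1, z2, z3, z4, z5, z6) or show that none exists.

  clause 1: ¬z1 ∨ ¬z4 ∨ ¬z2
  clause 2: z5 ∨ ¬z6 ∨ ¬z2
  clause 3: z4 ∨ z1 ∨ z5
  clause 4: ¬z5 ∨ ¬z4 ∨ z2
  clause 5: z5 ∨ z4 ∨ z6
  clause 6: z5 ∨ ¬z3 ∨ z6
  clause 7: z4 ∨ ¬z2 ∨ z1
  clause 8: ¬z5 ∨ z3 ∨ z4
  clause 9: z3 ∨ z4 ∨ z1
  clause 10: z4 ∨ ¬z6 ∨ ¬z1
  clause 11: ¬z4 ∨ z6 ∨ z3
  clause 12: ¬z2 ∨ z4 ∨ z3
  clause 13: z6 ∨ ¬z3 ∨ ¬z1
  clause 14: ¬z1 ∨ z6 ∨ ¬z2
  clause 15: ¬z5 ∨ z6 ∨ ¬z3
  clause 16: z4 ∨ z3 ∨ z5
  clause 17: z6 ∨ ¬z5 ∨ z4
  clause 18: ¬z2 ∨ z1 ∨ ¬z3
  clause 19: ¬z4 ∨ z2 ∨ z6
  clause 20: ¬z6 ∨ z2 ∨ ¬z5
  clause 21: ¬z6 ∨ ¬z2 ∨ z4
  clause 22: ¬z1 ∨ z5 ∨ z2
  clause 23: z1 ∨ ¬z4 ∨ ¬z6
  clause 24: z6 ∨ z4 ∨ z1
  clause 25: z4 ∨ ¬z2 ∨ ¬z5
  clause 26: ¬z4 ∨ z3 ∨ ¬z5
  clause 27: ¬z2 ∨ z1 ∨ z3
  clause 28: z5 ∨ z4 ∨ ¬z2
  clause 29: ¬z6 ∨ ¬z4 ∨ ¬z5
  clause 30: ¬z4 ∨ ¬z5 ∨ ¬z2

Try z1 = False.
Try z4 = True.
From the singleton clause (¬z6), z6 = False.
From the singleton clause (z3), z3 = True.
From the singleton clause (z5), z5 = True.
That conflicts with the unit clause (¬z5).
That branch fails; take z4 = False instead.
From the singleton clause (z5), z5 = True.
From the singleton clause (¬z2), z2 = False.
From the singleton clause (z3), z3 = True.
From the singleton clause (z6), z6 = True.
That conflicts with the unit clause (¬z6).
Neither z4 = True nor z4 = False works.
That branch fails; take z1 = True instead.
Try z4 = False.
From the singleton clause (¬z6), z6 = False.
From the singleton clause (z5), z5 = True.
That conflicts with the unit clause (¬z5).
That branch fails; take z4 = True instead.
From the singleton clause (¬z2), z2 = False.
From the singleton clause (¬z5), z5 = False.
That conflicts with the unit clause (z5).
Neither z4 = True nor z4 = False works.
Neither z1 = True nor z1 = False works.

UNSATISFIABLE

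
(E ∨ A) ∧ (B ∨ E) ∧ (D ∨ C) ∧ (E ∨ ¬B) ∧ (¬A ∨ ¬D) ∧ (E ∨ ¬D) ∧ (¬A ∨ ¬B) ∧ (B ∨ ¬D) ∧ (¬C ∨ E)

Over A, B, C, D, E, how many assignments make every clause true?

5

There are 2^5 = 32 truth assignments over (A, B, C, D, E).
Split on D. With D = True, the clauses containing D are satisfied and ¬D drops from the rest; 2 of the 2^4 = 16 assignments to the other variables satisfy what remains.
With D = False, by the same count on the reduced clause set, 3 assignments work.
(One model: A=F, B=F, C=T, D=F, E=T.)
Total: 2 + 3 = 5.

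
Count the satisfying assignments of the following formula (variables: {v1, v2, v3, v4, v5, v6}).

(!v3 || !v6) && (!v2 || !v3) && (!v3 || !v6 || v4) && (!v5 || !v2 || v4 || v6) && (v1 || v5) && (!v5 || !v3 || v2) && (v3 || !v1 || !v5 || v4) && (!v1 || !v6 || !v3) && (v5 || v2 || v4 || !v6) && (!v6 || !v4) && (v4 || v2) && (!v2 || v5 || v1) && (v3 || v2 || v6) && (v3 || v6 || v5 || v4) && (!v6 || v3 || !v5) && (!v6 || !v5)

There are 2^6 = 64 truth assignments over (v1, v2, v3, v4, v5, v6).
Split on v3. With v3 = true, the clauses containing v3 are satisfied and !v3 drops from the rest; 1 of the 2^5 = 32 assignments to the other variables satisfy what remains.
With v3 = false, by the same count on the reduced clause set, 4 assignments work.
Total: 1 + 4 = 5.

5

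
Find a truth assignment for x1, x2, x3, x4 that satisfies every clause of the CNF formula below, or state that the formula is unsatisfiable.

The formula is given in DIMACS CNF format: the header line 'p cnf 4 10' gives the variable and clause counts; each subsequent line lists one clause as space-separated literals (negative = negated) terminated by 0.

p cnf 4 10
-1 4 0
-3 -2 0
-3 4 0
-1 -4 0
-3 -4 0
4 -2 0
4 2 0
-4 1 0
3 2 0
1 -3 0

UNSATISFIABLE

Case x1 = False:
Unit clause (¬x4) forces x4 = False.
Unit clause (¬x3) forces x3 = False.
Unit clause (¬x2) forces x2 = False.
That conflicts with the unit clause (x2).
Backtrack on x1: now try x1 = True.
Unit clause (x4) forces x4 = True.
That conflicts with the unit clause (¬x4).
Neither x1 = True nor x1 = False works.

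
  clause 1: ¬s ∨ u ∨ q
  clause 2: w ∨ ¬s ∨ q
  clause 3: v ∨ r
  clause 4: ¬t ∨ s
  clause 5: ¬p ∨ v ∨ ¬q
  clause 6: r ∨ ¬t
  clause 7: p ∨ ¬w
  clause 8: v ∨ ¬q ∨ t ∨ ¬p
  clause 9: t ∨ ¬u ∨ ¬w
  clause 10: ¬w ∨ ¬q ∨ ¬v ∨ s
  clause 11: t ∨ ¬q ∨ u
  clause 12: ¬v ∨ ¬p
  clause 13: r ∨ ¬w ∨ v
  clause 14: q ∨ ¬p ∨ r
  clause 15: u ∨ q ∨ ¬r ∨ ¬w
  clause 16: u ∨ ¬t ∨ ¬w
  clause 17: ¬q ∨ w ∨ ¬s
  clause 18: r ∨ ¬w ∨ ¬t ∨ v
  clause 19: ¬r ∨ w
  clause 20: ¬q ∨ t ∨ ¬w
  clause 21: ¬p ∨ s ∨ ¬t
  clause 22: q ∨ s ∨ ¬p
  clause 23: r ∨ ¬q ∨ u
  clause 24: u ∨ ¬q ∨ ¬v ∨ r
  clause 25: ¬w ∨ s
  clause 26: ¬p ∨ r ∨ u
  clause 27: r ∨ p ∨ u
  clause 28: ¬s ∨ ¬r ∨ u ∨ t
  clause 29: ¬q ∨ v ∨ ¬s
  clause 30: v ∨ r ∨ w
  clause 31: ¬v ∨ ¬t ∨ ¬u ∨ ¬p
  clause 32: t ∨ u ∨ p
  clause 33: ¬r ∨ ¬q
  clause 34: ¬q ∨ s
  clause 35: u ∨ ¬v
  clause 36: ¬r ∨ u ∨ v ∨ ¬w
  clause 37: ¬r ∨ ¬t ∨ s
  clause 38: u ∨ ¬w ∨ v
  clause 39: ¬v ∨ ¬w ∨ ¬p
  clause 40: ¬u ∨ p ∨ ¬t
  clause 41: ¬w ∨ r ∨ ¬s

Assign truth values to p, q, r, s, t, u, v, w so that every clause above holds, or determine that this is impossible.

p: False; q: False; r: False; s: False; t: False; u: True; v: True; w: False

Branch on v: set v = True.
From the singleton clause (¬p), p = False.
From the singleton clause (¬w), w = False.
From the singleton clause (¬r), r = False.
From the singleton clause (¬t), t = False.
From the singleton clause (u), u = True.
Branch on s: set s = False.
From the singleton clause (¬q), q = False.
All clauses are satisfied.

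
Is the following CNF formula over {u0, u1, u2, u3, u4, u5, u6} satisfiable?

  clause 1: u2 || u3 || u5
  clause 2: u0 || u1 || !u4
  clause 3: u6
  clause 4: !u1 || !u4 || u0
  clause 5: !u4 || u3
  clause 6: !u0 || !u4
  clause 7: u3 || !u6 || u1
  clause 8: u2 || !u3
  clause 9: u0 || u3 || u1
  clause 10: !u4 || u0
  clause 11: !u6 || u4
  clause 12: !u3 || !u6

(u6) alone gives u6 = true.
(u4) alone gives u4 = true.
(u3) alone gives u3 = true.
Now (!u3) is unsatisfied and unit — conflict.
No assignment satisfies every clause.

No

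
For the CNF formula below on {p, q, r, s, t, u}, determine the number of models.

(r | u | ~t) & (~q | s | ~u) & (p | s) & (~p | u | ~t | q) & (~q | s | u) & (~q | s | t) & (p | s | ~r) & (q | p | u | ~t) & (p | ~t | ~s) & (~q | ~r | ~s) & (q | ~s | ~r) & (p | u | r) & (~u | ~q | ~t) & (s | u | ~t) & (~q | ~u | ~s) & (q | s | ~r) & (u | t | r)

There are 2^6 = 64 truth assignments over (p, q, r, s, t, u).
Split on s. With s = 1, the clauses containing s are satisfied and ~s drops from the rest; 3 of the 2^5 = 32 assignments to the other variables satisfy what remains.
With s = 0, by the same count on the reduced clause set, 2 assignments work.
Total: 3 + 2 = 5.

5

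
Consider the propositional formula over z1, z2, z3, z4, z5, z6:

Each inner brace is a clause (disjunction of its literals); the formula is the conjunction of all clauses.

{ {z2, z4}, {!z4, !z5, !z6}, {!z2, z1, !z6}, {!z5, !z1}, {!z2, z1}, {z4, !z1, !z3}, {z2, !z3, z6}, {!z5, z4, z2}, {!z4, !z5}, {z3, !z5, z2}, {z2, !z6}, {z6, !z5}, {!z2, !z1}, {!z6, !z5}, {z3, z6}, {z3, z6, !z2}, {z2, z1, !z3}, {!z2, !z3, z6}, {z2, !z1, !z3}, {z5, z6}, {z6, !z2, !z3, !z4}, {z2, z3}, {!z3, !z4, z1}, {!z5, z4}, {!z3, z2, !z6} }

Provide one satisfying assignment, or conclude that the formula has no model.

Try z2 = true.
The clause (z1) is unit, so z1 = true.
But (!z1) is also a unit clause — contradiction.
Undo z2 and try z2 = false.
The clause (z4) is unit, so z4 = true.
The clause (!z5) is unit, so z5 = false.
The clause (!z6) is unit, so z6 = false.
But (z6) is also a unit clause — contradiction.
Both values of z2 lead to a conflict.

UNSATISFIABLE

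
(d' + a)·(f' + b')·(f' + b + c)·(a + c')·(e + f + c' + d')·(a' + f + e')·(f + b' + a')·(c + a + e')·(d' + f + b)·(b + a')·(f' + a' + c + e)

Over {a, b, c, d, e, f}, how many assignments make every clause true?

There are 2^6 = 64 truth assignments over (a, b, c, d, e, f).
Split on e. With e = 1, the clauses containing e are satisfied and e' drops from the rest; 0 of the 2^5 = 32 assignments to the other variables satisfy what remains.
With e = 0, by the same count on the reduced clause set, 2 assignments work.
Total: 0 + 2 = 2.

2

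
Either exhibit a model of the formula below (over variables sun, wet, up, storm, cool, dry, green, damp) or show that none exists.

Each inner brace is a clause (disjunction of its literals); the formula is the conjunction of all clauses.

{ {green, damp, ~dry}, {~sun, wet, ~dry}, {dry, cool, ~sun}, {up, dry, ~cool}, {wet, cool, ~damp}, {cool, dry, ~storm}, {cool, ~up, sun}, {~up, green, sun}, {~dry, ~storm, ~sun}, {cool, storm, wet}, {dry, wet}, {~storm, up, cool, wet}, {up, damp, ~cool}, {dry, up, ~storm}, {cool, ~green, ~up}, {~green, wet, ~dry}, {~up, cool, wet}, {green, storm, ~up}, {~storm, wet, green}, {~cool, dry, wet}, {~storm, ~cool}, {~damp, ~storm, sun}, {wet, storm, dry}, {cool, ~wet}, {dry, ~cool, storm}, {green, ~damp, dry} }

Suppose dry = 1.
Suppose green = 1.
(wet) alone gives wet = 1.
(cool) alone gives cool = 1.
(~storm) alone gives storm = 0.
Suppose up = 1.
Every clause is now satisfied; sun, damp are unconstrained.

sun ↦ 0,  wet ↦ 1,  up ↦ 1,  storm ↦ 0,  cool ↦ 1,  dry ↦ 1,  green ↦ 1,  damp ↦ 1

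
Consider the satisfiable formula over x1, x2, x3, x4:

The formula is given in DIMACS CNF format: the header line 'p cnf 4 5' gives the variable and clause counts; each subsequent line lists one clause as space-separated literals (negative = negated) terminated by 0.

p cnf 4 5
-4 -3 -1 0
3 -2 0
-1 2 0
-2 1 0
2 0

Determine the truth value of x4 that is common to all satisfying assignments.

Suppose x4 = True.
(x2) alone gives x2 = True.
(x3) alone gives x3 = True.
(¬x1) alone gives x1 = False.
Now (x1) is unsatisfied and unit — conflict.
So every satisfying assignment has x4 = False.

False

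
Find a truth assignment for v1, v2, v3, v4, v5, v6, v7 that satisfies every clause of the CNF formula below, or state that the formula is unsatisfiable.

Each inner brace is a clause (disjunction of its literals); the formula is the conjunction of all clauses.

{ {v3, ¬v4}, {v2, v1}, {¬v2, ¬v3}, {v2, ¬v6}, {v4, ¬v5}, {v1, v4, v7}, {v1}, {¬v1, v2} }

Unit clause (v1) forces v1 = True.
Unit clause (v2) forces v2 = True.
Unit clause (¬v3) forces v3 = False.
Unit clause (¬v4) forces v4 = False.
Unit clause (¬v5) forces v5 = False.
No clause remains; v6, v7 are free.

v1: True; v2: True; v3: False; v4: False; v5: False; v6: False; v7: False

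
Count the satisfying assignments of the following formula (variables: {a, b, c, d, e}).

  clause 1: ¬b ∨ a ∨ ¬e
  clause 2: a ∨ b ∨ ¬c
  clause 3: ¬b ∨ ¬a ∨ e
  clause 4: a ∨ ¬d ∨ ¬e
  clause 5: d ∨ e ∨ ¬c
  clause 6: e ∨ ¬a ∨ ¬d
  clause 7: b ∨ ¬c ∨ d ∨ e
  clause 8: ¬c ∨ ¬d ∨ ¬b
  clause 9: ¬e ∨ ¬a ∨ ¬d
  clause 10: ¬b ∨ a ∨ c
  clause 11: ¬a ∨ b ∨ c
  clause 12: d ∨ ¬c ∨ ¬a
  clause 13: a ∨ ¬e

3

There are 2^5 = 32 truth assignments over (a, b, c, d, e).
Split on a. With a = True, the clauses containing a are satisfied and ¬a drops from the rest; 1 of the 2^4 = 16 assignments to the other variables satisfy what remains.
With a = False, by the same count on the reduced clause set, 2 assignments work.
(One model: a=F, b=F, c=F, d=F, e=F.)
Total: 1 + 2 = 3.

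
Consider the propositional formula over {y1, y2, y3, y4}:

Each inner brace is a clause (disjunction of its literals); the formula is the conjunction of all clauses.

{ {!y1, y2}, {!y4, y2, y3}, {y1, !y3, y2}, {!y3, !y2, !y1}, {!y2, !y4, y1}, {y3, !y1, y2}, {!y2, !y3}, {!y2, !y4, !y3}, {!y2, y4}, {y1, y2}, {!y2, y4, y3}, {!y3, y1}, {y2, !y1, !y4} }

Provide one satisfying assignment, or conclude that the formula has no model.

Branch on y1: set y1 = true.
Unit clause (y2) forces y2 = true.
Unit clause (!y3) forces y3 = false.
Unit clause (y4) forces y4 = true.
This assignment satisfies each clause.

y1=true, y2=true, y3=false, y4=true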